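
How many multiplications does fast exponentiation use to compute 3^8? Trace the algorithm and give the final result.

Computing 3^8 by squaring (build up from 3^1; each line after the first costs one multiplication):

3^1 = 3
3^2 = (3^1)^2 = 3^2 = 9
3^4 = (3^2)^2 = 9^2 = 81
3^8 = (3^4)^2 = 81^2 = 6561

Result: 6561
Multiplications needed: 3 (3 lines after 3^1)

3^8 = 6561. Using exponentiation by squaring, this requires 3 multiplications. The key idea: if the exponent is even, square the half-power; if odd, multiply by the base once.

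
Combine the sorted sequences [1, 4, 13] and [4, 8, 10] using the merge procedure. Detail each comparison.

Merging process:

Compare 1 vs 4: take 1 from left. Merged: [1]
Compare 4 vs 4: take 4 from left. Merged: [1, 4]
Compare 13 vs 4: take 4 from right. Merged: [1, 4, 4]
Compare 13 vs 8: take 8 from right. Merged: [1, 4, 4, 8]
Compare 13 vs 10: take 10 from right. Merged: [1, 4, 4, 8, 10]
Append remaining from left: [13]. Merged: [1, 4, 4, 8, 10, 13]

Final merged array: [1, 4, 4, 8, 10, 13]
Total comparisons: 5

The merged array is [1, 4, 4, 8, 10, 13], requiring 5 comparisons. The merge step runs in O(n) time where n is the total number of elements.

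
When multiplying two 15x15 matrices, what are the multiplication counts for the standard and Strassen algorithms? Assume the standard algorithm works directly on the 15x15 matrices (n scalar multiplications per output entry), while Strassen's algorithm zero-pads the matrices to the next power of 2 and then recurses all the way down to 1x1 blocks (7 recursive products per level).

Matrix multiplication for 15x15 matrices:

Strassen's algorithm requires power-of-2 dimensions. Pad 15x15 to 16x16 (next power of 2).

Standard algorithm: 15^3 = 3375 multiplications
Strassen's algorithm: 7^(log2(16)) = 7^4 = 2401 multiplications
Savings: 3375 - 2401 = 974 multiplications

Standard: 3375 multiplications (15^3). Strassen: 2401 multiplications (7^4, after padding to 16x16). Strassen reduces 8 recursive multiplications to 7 at each level.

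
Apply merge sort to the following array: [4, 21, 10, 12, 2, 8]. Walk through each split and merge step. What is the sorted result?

Merge sort trace:

Split: [4, 21, 10, 12, 2, 8] -> [4, 21, 10] and [12, 2, 8]
  Split: [4, 21, 10] -> [4] and [21, 10]
    Split: [21, 10] -> [21] and [10]
    Merge: [21] + [10] -> [10, 21]
  Merge: [4] + [10, 21] -> [4, 10, 21]
  Split: [12, 2, 8] -> [12] and [2, 8]
    Split: [2, 8] -> [2] and [8]
    Merge: [2] + [8] -> [2, 8]
  Merge: [12] + [2, 8] -> [2, 8, 12]
Merge: [4, 10, 21] + [2, 8, 12] -> [2, 4, 8, 10, 12, 21]

Final sorted array: [2, 4, 8, 10, 12, 21]

The merge sort proceeds by recursively splitting the array and merging sorted halves.
After all merges, the sorted array is [2, 4, 8, 10, 12, 21].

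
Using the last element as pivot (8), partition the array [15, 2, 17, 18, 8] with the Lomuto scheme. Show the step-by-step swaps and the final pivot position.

Lomuto partition with pivot = 8:

Initial array: [15, 2, 17, 18, 8]

arr[0]=15 > 8: no swap
arr[1]=2 <= 8: swap with position 0, array becomes [2, 15, 17, 18, 8]
arr[2]=17 > 8: no swap
arr[3]=18 > 8: no swap

Place pivot at position 1: [2, 8, 17, 18, 15]
Pivot position: 1

After partitioning with pivot 8, the array becomes [2, 8, 17, 18, 15]. The pivot is placed at index 1. All elements to the left of the pivot are <= 8, and all elements to the right are > 8.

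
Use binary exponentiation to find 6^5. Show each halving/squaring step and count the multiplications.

Computing 6^5 by squaring (build up from 6^1; each line after the first costs one multiplication):

6^1 = 6
6^2 = (6^1)^2 = 6^2 = 36
6^4 = (6^2)^2 = 36^2 = 1296
6^5 = 6 * 6^4 = 6 * 1296 = 7776

Result: 7776
Multiplications needed: 3 (3 lines after 6^1)

6^5 = 7776. Using exponentiation by squaring, this requires 3 multiplications. The key idea: if the exponent is even, square the half-power; if odd, multiply by the base once.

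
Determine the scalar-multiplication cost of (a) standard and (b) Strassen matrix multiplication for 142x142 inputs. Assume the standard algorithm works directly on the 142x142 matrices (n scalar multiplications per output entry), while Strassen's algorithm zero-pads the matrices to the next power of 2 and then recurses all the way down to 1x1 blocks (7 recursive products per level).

Matrix multiplication for 142x142 matrices:

Strassen's algorithm requires power-of-2 dimensions. Pad 142x142 to 256x256 (next power of 2).

Standard algorithm: 142^3 = 2863288 multiplications
Strassen's algorithm: 7^(log2(256)) = 7^8 = 5764801 multiplications
Difference: 2863288 - 5764801 = -2901513 (Strassen uses MORE here due to padding overhead — for small or just-over-power-of-2 n, padding can outweigh the per-level savings)

Standard: 2863288 multiplications (142^3). Strassen: 5764801 multiplications (7^8, after padding to 256x256). Strassen reduces 8 recursive multiplications to 7 at each level.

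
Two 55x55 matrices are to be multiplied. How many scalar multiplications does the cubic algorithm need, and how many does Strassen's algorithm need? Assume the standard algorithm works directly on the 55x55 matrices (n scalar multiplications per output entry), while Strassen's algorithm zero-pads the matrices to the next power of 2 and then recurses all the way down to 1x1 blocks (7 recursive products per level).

Matrix multiplication for 55x55 matrices:

Strassen's algorithm requires power-of-2 dimensions. Pad 55x55 to 64x64 (next power of 2).

Standard algorithm: 55^3 = 166375 multiplications
Strassen's algorithm: 7^(log2(64)) = 7^6 = 117649 multiplications
Savings: 166375 - 117649 = 48726 multiplications

Standard: 166375 multiplications (55^3). Strassen: 117649 multiplications (7^6, after padding to 64x64). Strassen reduces 8 recursive multiplications to 7 at each level.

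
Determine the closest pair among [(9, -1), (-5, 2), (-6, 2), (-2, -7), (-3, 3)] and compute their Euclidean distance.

Computing all pairwise distances among 5 points:

d((9, -1), (-5, 2)) = 14.3178
d((9, -1), (-6, 2)) = 15.2971
d((9, -1), (-2, -7)) = 12.53
d((9, -1), (-3, 3)) = 12.6491
d((-5, 2), (-6, 2)) = 1.0 <-- minimum
d((-5, 2), (-2, -7)) = 9.4868
d((-5, 2), (-3, 3)) = 2.2361
d((-6, 2), (-2, -7)) = 9.8489
d((-6, 2), (-3, 3)) = 3.1623
d((-2, -7), (-3, 3)) = 10.0499

Closest pair: (-5, 2) and (-6, 2) with distance 1.0

The closest pair is (-5, 2) and (-6, 2) with Euclidean distance 1.0. For 5 points, brute-force pairwise comparison is shown above. For large n, the divide-and-conquer algorithm (sort by x, recurse on halves, check the dividing strip) achieves O(n log n).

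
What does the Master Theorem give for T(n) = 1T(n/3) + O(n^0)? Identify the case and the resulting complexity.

Master Theorem for T(n) = 1T(n/3) + O(n^0):

a = 1, b = 3, c = 0
log_b(a) = log_3(1) = 0.0000

Case 2: c = 0 = log_3(1) = 0.0000
T(n) = O(n^0 log n) = O(log n)

For T(n) = 1T(n/3) + O(n^0): log_3(1) = 0.0000. This is Case 2 of the Master Theorem (c = log_b(a), equal work at all levels), giving O(log n).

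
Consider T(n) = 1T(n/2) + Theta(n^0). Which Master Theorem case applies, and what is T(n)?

Master Theorem for T(n) = 1T(n/2) + O(n^0):

a = 1, b = 2, c = 0
log_b(a) = log_2(1) = 0.0000

Case 2: c = 0 = log_2(1) = 0.0000
T(n) = O(n^0 log n) = O(log n)

For T(n) = 1T(n/2) + O(n^0): log_2(1) = 0.0000. This is Case 2 of the Master Theorem (c = log_b(a), equal work at all levels), giving O(log n).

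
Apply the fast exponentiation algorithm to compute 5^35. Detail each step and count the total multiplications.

Computing 5^35 by squaring (build up from 5^1; each line after the first costs one multiplication):

5^1 = 5
5^2 = (5^1)^2 = 5^2 = 25
5^4 = (5^2)^2 = 25^2 = 625
5^8 = (5^4)^2 = 625^2 = 390625
5^16 = (5^8)^2 = 390625^2 = 152587890625
5^17 = 5 * 5^16 = 5 * 152587890625 = 762939453125
5^34 = (5^17)^2 = 762939453125^2 = 582076609134674072265625
5^35 = 5 * 5^34 = 5 * 582076609134674072265625 = 2910383045673370361328125

Result: 2910383045673370361328125
Multiplications needed: 7 (7 lines after 5^1)

5^35 = 2910383045673370361328125. Using exponentiation by squaring, this requires 7 multiplications. The key idea: if the exponent is even, square the half-power; if odd, multiply by the base once.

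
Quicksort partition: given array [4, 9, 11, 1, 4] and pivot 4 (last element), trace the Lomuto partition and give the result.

Lomuto partition with pivot = 4:

Initial array: [4, 9, 11, 1, 4]

arr[0]=4 <= 4: swap with position 0, array becomes [4, 9, 11, 1, 4]
arr[1]=9 > 4: no swap
arr[2]=11 > 4: no swap
arr[3]=1 <= 4: swap with position 1, array becomes [4, 1, 11, 9, 4]

Place pivot at position 2: [4, 1, 4, 9, 11]
Pivot position: 2

After partitioning with pivot 4, the array becomes [4, 1, 4, 9, 11]. The pivot is placed at index 2. All elements to the left of the pivot are <= 4, and all elements to the right are > 4.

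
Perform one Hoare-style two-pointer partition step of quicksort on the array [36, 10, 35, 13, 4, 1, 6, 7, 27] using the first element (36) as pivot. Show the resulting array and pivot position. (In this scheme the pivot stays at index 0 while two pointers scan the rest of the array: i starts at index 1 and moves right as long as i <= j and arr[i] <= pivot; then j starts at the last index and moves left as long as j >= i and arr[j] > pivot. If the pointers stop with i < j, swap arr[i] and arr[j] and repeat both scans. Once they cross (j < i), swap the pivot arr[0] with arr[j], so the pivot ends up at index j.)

Hoare-style two-pointer partition with pivot = 36:

Initial array: [36, 10, 35, 13, 4, 1, 6, 7, 27]

Pointers start at i = 1, j = 8.
i ends at 9, j ends at 8: the pointers have crossed (j < i), so scanning stops.

Swap pivot arr[0] with arr[8] to place pivot at position 8: [27, 10, 35, 13, 4, 1, 6, 7, 36]
Pivot position: 8

After partitioning with pivot 36, the array becomes [27, 10, 35, 13, 4, 1, 6, 7, 36]. The pivot is placed at index 8. All elements to the left of the pivot are <= 36, and all elements to the right are > 36.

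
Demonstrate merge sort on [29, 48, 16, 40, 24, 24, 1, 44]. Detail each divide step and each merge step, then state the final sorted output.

Merge sort trace:

Split: [29, 48, 16, 40, 24, 24, 1, 44] -> [29, 48, 16, 40] and [24, 24, 1, 44]
  Split: [29, 48, 16, 40] -> [29, 48] and [16, 40]
    Split: [29, 48] -> [29] and [48]
    Merge: [29] + [48] -> [29, 48]
    Split: [16, 40] -> [16] and [40]
    Merge: [16] + [40] -> [16, 40]
  Merge: [29, 48] + [16, 40] -> [16, 29, 40, 48]
  Split: [24, 24, 1, 44] -> [24, 24] and [1, 44]
    Split: [24, 24] -> [24] and [24]
    Merge: [24] + [24] -> [24, 24]
    Split: [1, 44] -> [1] and [44]
    Merge: [1] + [44] -> [1, 44]
  Merge: [24, 24] + [1, 44] -> [1, 24, 24, 44]
Merge: [16, 29, 40, 48] + [1, 24, 24, 44] -> [1, 16, 24, 24, 29, 40, 44, 48]

Final sorted array: [1, 16, 24, 24, 29, 40, 44, 48]

The merge sort proceeds by recursively splitting the array and merging sorted halves.
After all merges, the sorted array is [1, 16, 24, 24, 29, 40, 44, 48].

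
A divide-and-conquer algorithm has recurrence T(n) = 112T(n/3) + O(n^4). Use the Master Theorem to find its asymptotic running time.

Master Theorem for T(n) = 112T(n/3) + O(n^4):

a = 112, b = 3, c = 4
log_b(a) = log_3(112) = 4.2950

Case 1: c = 4 < log_3(112) = 4.2950
T(n) = O(n^(log_3 112))

For T(n) = 112T(n/3) + O(n^4): log_3(112) = 4.2950. This is Case 1 of the Master Theorem (c < log_b(a), work dominated by leaves), giving O(n^(log_3 112)).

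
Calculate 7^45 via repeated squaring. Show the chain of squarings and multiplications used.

Computing 7^45 by squaring (build up from 7^1; each line after the first costs one multiplication):

7^1 = 7
7^2 = (7^1)^2 = 7^2 = 49
7^4 = (7^2)^2 = 49^2 = 2401
7^5 = 7 * 7^4 = 7 * 2401 = 16807
7^10 = (7^5)^2 = 16807^2 = 282475249
7^11 = 7 * 7^10 = 7 * 282475249 = 1977326743
7^22 = (7^11)^2 = 1977326743^2 = 3909821048582988049
7^44 = (7^22)^2 = 3909821048582988049^2 = 15286700631942576193765185769276826401
7^45 = 7 * 7^44 = 7 * 15286700631942576193765185769276826401 = 107006904423598033356356300384937784807

Result: 107006904423598033356356300384937784807
Multiplications needed: 8 (8 lines after 7^1)

7^45 = 107006904423598033356356300384937784807. Using exponentiation by squaring, this requires 8 multiplications. The key idea: if the exponent is even, square the half-power; if odd, multiply by the base once.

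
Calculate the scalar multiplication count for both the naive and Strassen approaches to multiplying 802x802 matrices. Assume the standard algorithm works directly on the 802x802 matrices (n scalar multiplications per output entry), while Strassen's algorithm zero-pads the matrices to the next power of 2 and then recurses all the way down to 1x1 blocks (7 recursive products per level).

Matrix multiplication for 802x802 matrices:

Strassen's algorithm requires power-of-2 dimensions. Pad 802x802 to 1024x1024 (next power of 2).

Standard algorithm: 802^3 = 515849608 multiplications
Strassen's algorithm: 7^(log2(1024)) = 7^10 = 282475249 multiplications
Savings: 515849608 - 282475249 = 233374359 multiplications

Standard: 515849608 multiplications (802^3). Strassen: 282475249 multiplications (7^10, after padding to 1024x1024). Strassen reduces 8 recursive multiplications to 7 at each level.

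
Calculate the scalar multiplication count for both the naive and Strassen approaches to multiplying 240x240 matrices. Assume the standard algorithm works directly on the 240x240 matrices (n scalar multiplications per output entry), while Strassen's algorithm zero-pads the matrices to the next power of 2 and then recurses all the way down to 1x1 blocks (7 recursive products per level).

Matrix multiplication for 240x240 matrices:

Strassen's algorithm requires power-of-2 dimensions. Pad 240x240 to 256x256 (next power of 2).

Standard algorithm: 240^3 = 13824000 multiplications
Strassen's algorithm: 7^(log2(256)) = 7^8 = 5764801 multiplications
Savings: 13824000 - 5764801 = 8059199 multiplications

Standard: 13824000 multiplications (240^3). Strassen: 5764801 multiplications (7^8, after padding to 256x256). Strassen reduces 8 recursive multiplications to 7 at each level.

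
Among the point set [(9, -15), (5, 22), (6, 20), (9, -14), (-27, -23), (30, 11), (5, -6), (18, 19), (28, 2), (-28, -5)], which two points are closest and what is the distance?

Computing all pairwise distances among 10 points:

d((9, -15), (5, 22)) = 37.2156
d((9, -15), (6, 20)) = 35.1283
d((9, -15), (9, -14)) = 1.0 <-- minimum
d((9, -15), (-27, -23)) = 36.8782
d((9, -15), (30, 11)) = 33.4215
d((9, -15), (5, -6)) = 9.8489
d((9, -15), (18, 19)) = 35.171
d((9, -15), (28, 2)) = 25.4951
d((9, -15), (-28, -5)) = 38.3275
d((5, 22), (6, 20)) = 2.2361
d((5, 22), (9, -14)) = 36.2215
d((5, 22), (-27, -23)) = 55.2178
d((5, 22), (30, 11)) = 27.313
d((5, 22), (5, -6)) = 28.0
d((5, 22), (18, 19)) = 13.3417
d((5, 22), (28, 2)) = 30.4795
d((5, 22), (-28, -5)) = 42.638
d((6, 20), (9, -14)) = 34.1321
d((6, 20), (-27, -23)) = 54.2033
d((6, 20), (30, 11)) = 25.632
d((6, 20), (5, -6)) = 26.0192
d((6, 20), (18, 19)) = 12.0416
d((6, 20), (28, 2)) = 28.4253
d((6, 20), (-28, -5)) = 42.2019
d((9, -14), (-27, -23)) = 37.108
d((9, -14), (30, 11)) = 32.6497
d((9, -14), (5, -6)) = 8.9443
d((9, -14), (18, 19)) = 34.2053
d((9, -14), (28, 2)) = 24.8395
d((9, -14), (-28, -5)) = 38.0789
d((-27, -23), (30, 11)) = 66.3702
d((-27, -23), (5, -6)) = 36.2353
d((-27, -23), (18, 19)) = 61.5549
d((-27, -23), (28, 2)) = 60.4152
d((-27, -23), (-28, -5)) = 18.0278
d((30, 11), (5, -6)) = 30.2324
d((30, 11), (18, 19)) = 14.4222
d((30, 11), (28, 2)) = 9.2195
d((30, 11), (-28, -5)) = 60.1664
d((5, -6), (18, 19)) = 28.178
d((5, -6), (28, 2)) = 24.3516
d((5, -6), (-28, -5)) = 33.0151
d((18, 19), (28, 2)) = 19.7231
d((18, 19), (-28, -5)) = 51.8845
d((28, 2), (-28, -5)) = 56.4358

Closest pair: (9, -15) and (9, -14) with distance 1.0

The closest pair is (9, -15) and (9, -14) with Euclidean distance 1.0. For 10 points, brute-force pairwise comparison is shown above. For large n, the divide-and-conquer algorithm (sort by x, recurse on halves, check the dividing strip) achieves O(n log n).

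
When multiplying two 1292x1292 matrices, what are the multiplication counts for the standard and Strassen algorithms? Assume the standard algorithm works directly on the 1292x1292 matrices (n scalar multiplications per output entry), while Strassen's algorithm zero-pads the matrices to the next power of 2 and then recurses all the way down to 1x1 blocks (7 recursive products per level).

Matrix multiplication for 1292x1292 matrices:

Strassen's algorithm requires power-of-2 dimensions. Pad 1292x1292 to 2048x2048 (next power of 2).

Standard algorithm: 1292^3 = 2156689088 multiplications
Strassen's algorithm: 7^(log2(2048)) = 7^11 = 1977326743 multiplications
Savings: 2156689088 - 1977326743 = 179362345 multiplications

Standard: 2156689088 multiplications (1292^3). Strassen: 1977326743 multiplications (7^11, after padding to 2048x2048). Strassen reduces 8 recursive multiplications to 7 at each level.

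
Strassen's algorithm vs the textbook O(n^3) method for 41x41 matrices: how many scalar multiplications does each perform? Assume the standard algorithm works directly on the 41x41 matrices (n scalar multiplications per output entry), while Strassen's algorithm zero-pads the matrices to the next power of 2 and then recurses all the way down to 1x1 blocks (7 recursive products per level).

Matrix multiplication for 41x41 matrices:

Strassen's algorithm requires power-of-2 dimensions. Pad 41x41 to 64x64 (next power of 2).

Standard algorithm: 41^3 = 68921 multiplications
Strassen's algorithm: 7^(log2(64)) = 7^6 = 117649 multiplications
Difference: 68921 - 117649 = -48728 (Strassen uses MORE here due to padding overhead — for small or just-over-power-of-2 n, padding can outweigh the per-level savings)

Standard: 68921 multiplications (41^3). Strassen: 117649 multiplications (7^6, after padding to 64x64). Strassen reduces 8 recursive multiplications to 7 at each level.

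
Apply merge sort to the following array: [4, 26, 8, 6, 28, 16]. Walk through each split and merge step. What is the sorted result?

Merge sort trace:

Split: [4, 26, 8, 6, 28, 16] -> [4, 26, 8] and [6, 28, 16]
  Split: [4, 26, 8] -> [4] and [26, 8]
    Split: [26, 8] -> [26] and [8]
    Merge: [26] + [8] -> [8, 26]
  Merge: [4] + [8, 26] -> [4, 8, 26]
  Split: [6, 28, 16] -> [6] and [28, 16]
    Split: [28, 16] -> [28] and [16]
    Merge: [28] + [16] -> [16, 28]
  Merge: [6] + [16, 28] -> [6, 16, 28]
Merge: [4, 8, 26] + [6, 16, 28] -> [4, 6, 8, 16, 26, 28]

Final sorted array: [4, 6, 8, 16, 26, 28]

The merge sort proceeds by recursively splitting the array and merging sorted halves.
After all merges, the sorted array is [4, 6, 8, 16, 26, 28].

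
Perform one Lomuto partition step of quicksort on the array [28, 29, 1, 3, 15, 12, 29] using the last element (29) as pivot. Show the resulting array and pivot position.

Lomuto partition with pivot = 29:

Initial array: [28, 29, 1, 3, 15, 12, 29]

arr[0]=28 <= 29: swap with position 0, array becomes [28, 29, 1, 3, 15, 12, 29]
arr[1]=29 <= 29: swap with position 1, array becomes [28, 29, 1, 3, 15, 12, 29]
arr[2]=1 <= 29: swap with position 2, array becomes [28, 29, 1, 3, 15, 12, 29]
arr[3]=3 <= 29: swap with position 3, array becomes [28, 29, 1, 3, 15, 12, 29]
arr[4]=15 <= 29: swap with position 4, array becomes [28, 29, 1, 3, 15, 12, 29]
arr[5]=12 <= 29: swap with position 5, array becomes [28, 29, 1, 3, 15, 12, 29]

Place pivot at position 6: [28, 29, 1, 3, 15, 12, 29]
Pivot position: 6

After partitioning with pivot 29, the array becomes [28, 29, 1, 3, 15, 12, 29]. The pivot is placed at index 6. All elements to the left of the pivot are <= 29, and all elements to the right are > 29.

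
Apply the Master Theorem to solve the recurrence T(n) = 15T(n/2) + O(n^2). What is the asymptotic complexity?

Master Theorem for T(n) = 15T(n/2) + O(n^2):

a = 15, b = 2, c = 2
log_b(a) = log_2(15) = 3.9069

Case 1: c = 2 < log_2(15) = 3.9069
T(n) = O(n^(log_2 15))

For T(n) = 15T(n/2) + O(n^2): log_2(15) = 3.9069. This is Case 1 of the Master Theorem (c < log_b(a), work dominated by leaves), giving O(n^(log_2 15)).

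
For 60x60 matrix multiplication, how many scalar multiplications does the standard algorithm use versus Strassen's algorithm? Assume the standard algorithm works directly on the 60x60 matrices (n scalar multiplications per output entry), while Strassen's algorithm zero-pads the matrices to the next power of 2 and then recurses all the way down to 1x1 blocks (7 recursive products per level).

Matrix multiplication for 60x60 matrices:

Strassen's algorithm requires power-of-2 dimensions. Pad 60x60 to 64x64 (next power of 2).

Standard algorithm: 60^3 = 216000 multiplications
Strassen's algorithm: 7^(log2(64)) = 7^6 = 117649 multiplications
Savings: 216000 - 117649 = 98351 multiplications

Standard: 216000 multiplications (60^3). Strassen: 117649 multiplications (7^6, after padding to 64x64). Strassen reduces 8 recursive multiplications to 7 at each level.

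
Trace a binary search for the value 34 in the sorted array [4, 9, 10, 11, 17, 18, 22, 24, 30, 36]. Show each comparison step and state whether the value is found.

Binary search for 34 in [4, 9, 10, 11, 17, 18, 22, 24, 30, 36]:

lo=0, hi=9, mid=4, arr[mid]=17 -> 17 < 34, search right half
lo=5, hi=9, mid=7, arr[mid]=24 -> 24 < 34, search right half
lo=8, hi=9, mid=8, arr[mid]=30 -> 30 < 34, search right half
lo=9, hi=9, mid=9, arr[mid]=36 -> 36 > 34, search left half
lo=9 > hi=8, target 34 not found

Binary search determines that 34 is not in the array after 4 comparisons. The search space was exhausted without finding the target.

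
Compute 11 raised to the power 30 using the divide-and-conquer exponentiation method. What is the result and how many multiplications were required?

Computing 11^30 by squaring (build up from 11^1; each line after the first costs one multiplication):

11^1 = 11
11^2 = (11^1)^2 = 11^2 = 121
11^3 = 11 * 11^2 = 11 * 121 = 1331
11^6 = (11^3)^2 = 1331^2 = 1771561
11^7 = 11 * 11^6 = 11 * 1771561 = 19487171
11^14 = (11^7)^2 = 19487171^2 = 379749833583241
11^15 = 11 * 11^14 = 11 * 379749833583241 = 4177248169415651
11^30 = (11^15)^2 = 4177248169415651^2 = 17449402268886407318558803753801

Result: 17449402268886407318558803753801
Multiplications needed: 7 (7 lines after 11^1)

11^30 = 17449402268886407318558803753801. Using exponentiation by squaring, this requires 7 multiplications. The key idea: if the exponent is even, square the half-power; if odd, multiply by the base once.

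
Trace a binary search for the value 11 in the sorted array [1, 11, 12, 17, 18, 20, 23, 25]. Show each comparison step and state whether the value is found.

Binary search for 11 in [1, 11, 12, 17, 18, 20, 23, 25]:

lo=0, hi=7, mid=3, arr[mid]=17 -> 17 > 11, search left half
lo=0, hi=2, mid=1, arr[mid]=11 -> Found target at index 1!

Binary search finds 11 at index 1 after 2 comparisons. The search repeatedly halves the search space by comparing with the middle element.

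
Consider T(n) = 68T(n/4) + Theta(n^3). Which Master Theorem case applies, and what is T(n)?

Master Theorem for T(n) = 68T(n/4) + O(n^3):

a = 68, b = 4, c = 3
log_b(a) = log_4(68) = 3.0437

Case 1: c = 3 < log_4(68) = 3.0437
T(n) = O(n^(log_4 68))

For T(n) = 68T(n/4) + O(n^3): log_4(68) = 3.0437. This is Case 1 of the Master Theorem (c < log_b(a), work dominated by leaves), giving O(n^(log_4 68)).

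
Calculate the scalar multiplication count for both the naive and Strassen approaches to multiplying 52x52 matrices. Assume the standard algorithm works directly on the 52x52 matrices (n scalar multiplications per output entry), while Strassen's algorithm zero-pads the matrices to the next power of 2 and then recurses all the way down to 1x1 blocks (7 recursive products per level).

Matrix multiplication for 52x52 matrices:

Strassen's algorithm requires power-of-2 dimensions. Pad 52x52 to 64x64 (next power of 2).

Standard algorithm: 52^3 = 140608 multiplications
Strassen's algorithm: 7^(log2(64)) = 7^6 = 117649 multiplications
Savings: 140608 - 117649 = 22959 multiplications

Standard: 140608 multiplications (52^3). Strassen: 117649 multiplications (7^6, after padding to 64x64). Strassen reduces 8 recursive multiplications to 7 at each level.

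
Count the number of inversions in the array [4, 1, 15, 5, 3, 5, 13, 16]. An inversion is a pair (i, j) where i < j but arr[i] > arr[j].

Finding inversions in [4, 1, 15, 5, 3, 5, 13, 16]:

(0, 1): arr[0]=4 > arr[1]=1
(0, 4): arr[0]=4 > arr[4]=3
(2, 3): arr[2]=15 > arr[3]=5
(2, 4): arr[2]=15 > arr[4]=3
(2, 5): arr[2]=15 > arr[5]=5
(2, 6): arr[2]=15 > arr[6]=13
(3, 4): arr[3]=5 > arr[4]=3

Total inversions: 7

The array has 7 inversion(s): (0,1), (0,4), (2,3), (2,4), (2,5), (2,6), (3,4). Each pair (i,j) satisfies i < j and arr[i] > arr[j].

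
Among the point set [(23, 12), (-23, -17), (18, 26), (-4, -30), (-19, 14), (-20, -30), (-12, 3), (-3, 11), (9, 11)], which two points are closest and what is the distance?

Computing all pairwise distances among 9 points:

d((23, 12), (-23, -17)) = 54.3783
d((23, 12), (18, 26)) = 14.8661
d((23, 12), (-4, -30)) = 49.93
d((23, 12), (-19, 14)) = 42.0476
d((23, 12), (-20, -30)) = 60.1082
d((23, 12), (-12, 3)) = 36.1386
d((23, 12), (-3, 11)) = 26.0192
d((23, 12), (9, 11)) = 14.0357
d((-23, -17), (18, 26)) = 59.4138
d((-23, -17), (-4, -30)) = 23.0217
d((-23, -17), (-19, 14)) = 31.257
d((-23, -17), (-20, -30)) = 13.3417
d((-23, -17), (-12, 3)) = 22.8254
d((-23, -17), (-3, 11)) = 34.4093
d((-23, -17), (9, 11)) = 42.5206
d((18, 26), (-4, -30)) = 60.1664
d((18, 26), (-19, 14)) = 38.8973
d((18, 26), (-20, -30)) = 67.6757
d((18, 26), (-12, 3)) = 37.8021
d((18, 26), (-3, 11)) = 25.807
d((18, 26), (9, 11)) = 17.4929
d((-4, -30), (-19, 14)) = 46.4866
d((-4, -30), (-20, -30)) = 16.0
d((-4, -30), (-12, 3)) = 33.9559
d((-4, -30), (-3, 11)) = 41.0122
d((-4, -30), (9, 11)) = 43.0116
d((-19, 14), (-20, -30)) = 44.0114
d((-19, 14), (-12, 3)) = 13.0384
d((-19, 14), (-3, 11)) = 16.2788
d((-19, 14), (9, 11)) = 28.1603
d((-20, -30), (-12, 3)) = 33.9559
d((-20, -30), (-3, 11)) = 44.3847
d((-20, -30), (9, 11)) = 50.2195
d((-12, 3), (-3, 11)) = 12.0416
d((-12, 3), (9, 11)) = 22.4722
d((-3, 11), (9, 11)) = 12.0 <-- minimum

Closest pair: (-3, 11) and (9, 11) with distance 12.0

The closest pair is (-3, 11) and (9, 11) with Euclidean distance 12.0. For 9 points, brute-force pairwise comparison is shown above. For large n, the divide-and-conquer algorithm (sort by x, recurse on halves, check the dividing strip) achieves O(n log n).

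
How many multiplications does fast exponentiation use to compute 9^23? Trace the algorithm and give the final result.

Computing 9^23 by squaring (build up from 9^1; each line after the first costs one multiplication):

9^1 = 9
9^2 = (9^1)^2 = 9^2 = 81
9^4 = (9^2)^2 = 81^2 = 6561
9^5 = 9 * 9^4 = 9 * 6561 = 59049
9^10 = (9^5)^2 = 59049^2 = 3486784401
9^11 = 9 * 9^10 = 9 * 3486784401 = 31381059609
9^22 = (9^11)^2 = 31381059609^2 = 984770902183611232881
9^23 = 9 * 9^22 = 9 * 984770902183611232881 = 8862938119652501095929

Result: 8862938119652501095929
Multiplications needed: 7 (7 lines after 9^1)

9^23 = 8862938119652501095929. Using exponentiation by squaring, this requires 7 multiplications. The key idea: if the exponent is even, square the half-power; if odd, multiply by the base once.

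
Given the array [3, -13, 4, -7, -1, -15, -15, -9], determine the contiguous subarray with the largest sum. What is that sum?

Using Kadane's algorithm on [3, -13, 4, -7, -1, -15, -15, -9]:

Scanning through the array:
Position 1 (value -13): max_ending_here = -10, max_so_far = 3
Position 2 (value 4): max_ending_here = 4, max_so_far = 4
Position 3 (value -7): max_ending_here = -3, max_so_far = 4
Position 4 (value -1): max_ending_here = -1, max_so_far = 4
Position 5 (value -15): max_ending_here = -15, max_so_far = 4
Position 6 (value -15): max_ending_here = -15, max_so_far = 4
Position 7 (value -9): max_ending_here = -9, max_so_far = 4

Maximum subarray: [4]
Maximum sum: 4

The maximum subarray is [4] with sum 4. This subarray runs from index 2 to index 2.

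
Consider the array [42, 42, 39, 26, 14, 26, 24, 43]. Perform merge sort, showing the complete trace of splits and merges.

Merge sort trace:

Split: [42, 42, 39, 26, 14, 26, 24, 43] -> [42, 42, 39, 26] and [14, 26, 24, 43]
  Split: [42, 42, 39, 26] -> [42, 42] and [39, 26]
    Split: [42, 42] -> [42] and [42]
    Merge: [42] + [42] -> [42, 42]
    Split: [39, 26] -> [39] and [26]
    Merge: [39] + [26] -> [26, 39]
  Merge: [42, 42] + [26, 39] -> [26, 39, 42, 42]
  Split: [14, 26, 24, 43] -> [14, 26] and [24, 43]
    Split: [14, 26] -> [14] and [26]
    Merge: [14] + [26] -> [14, 26]
    Split: [24, 43] -> [24] and [43]
    Merge: [24] + [43] -> [24, 43]
  Merge: [14, 26] + [24, 43] -> [14, 24, 26, 43]
Merge: [26, 39, 42, 42] + [14, 24, 26, 43] -> [14, 24, 26, 26, 39, 42, 42, 43]

Final sorted array: [14, 24, 26, 26, 39, 42, 42, 43]

The merge sort proceeds by recursively splitting the array and merging sorted halves.
After all merges, the sorted array is [14, 24, 26, 26, 39, 42, 42, 43].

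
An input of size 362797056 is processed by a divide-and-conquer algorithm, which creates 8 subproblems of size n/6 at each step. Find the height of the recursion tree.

For divide and conquer with division factor 6:

Problem sizes at each level:
Level 0: 362797056
Level 1: 60466176
Level 2: 10077696
Level 3: 1679616
Level 4: 279936
Level 5: 46656
Level 6: 7776
Level 7: 1296
Level 8: 216
Level 9: 36
Level 10: 6
Level 11: 1

The root is level 0 and the size-1 base case is level 11 (the tree spans levels 0 through 11, i.e. 12 levels counting the root), so the depth is the number of divisions: log_6(362797056) = 11

The recursion tree depth is log_6(362797056) = 11. At each level, the problem size is divided by 6, so it takes 11 divisions to reduce to a base case of size 1. The algorithm makes 8 recursive calls at each level.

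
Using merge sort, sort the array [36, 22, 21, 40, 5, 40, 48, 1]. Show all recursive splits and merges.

Merge sort trace:

Split: [36, 22, 21, 40, 5, 40, 48, 1] -> [36, 22, 21, 40] and [5, 40, 48, 1]
  Split: [36, 22, 21, 40] -> [36, 22] and [21, 40]
    Split: [36, 22] -> [36] and [22]
    Merge: [36] + [22] -> [22, 36]
    Split: [21, 40] -> [21] and [40]
    Merge: [21] + [40] -> [21, 40]
  Merge: [22, 36] + [21, 40] -> [21, 22, 36, 40]
  Split: [5, 40, 48, 1] -> [5, 40] and [48, 1]
    Split: [5, 40] -> [5] and [40]
    Merge: [5] + [40] -> [5, 40]
    Split: [48, 1] -> [48] and [1]
    Merge: [48] + [1] -> [1, 48]
  Merge: [5, 40] + [1, 48] -> [1, 5, 40, 48]
Merge: [21, 22, 36, 40] + [1, 5, 40, 48] -> [1, 5, 21, 22, 36, 40, 40, 48]

Final sorted array: [1, 5, 21, 22, 36, 40, 40, 48]

The merge sort proceeds by recursively splitting the array and merging sorted halves.
After all merges, the sorted array is [1, 5, 21, 22, 36, 40, 40, 48].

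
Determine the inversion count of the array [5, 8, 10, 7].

Finding inversions in [5, 8, 10, 7]:

(1, 3): arr[1]=8 > arr[3]=7
(2, 3): arr[2]=10 > arr[3]=7

Total inversions: 2

The array has 2 inversion(s): (1,3), (2,3). Each pair (i,j) satisfies i < j and arr[i] > arr[j].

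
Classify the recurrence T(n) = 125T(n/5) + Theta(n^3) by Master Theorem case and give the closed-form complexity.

Master Theorem for T(n) = 125T(n/5) + O(n^3):

a = 125, b = 5, c = 3
log_b(a) = log_5(125) = 3.0000

Case 2: c = 3 = log_5(125) = 3.0000
T(n) = O(n^3 log n) = O(n^3 log n)

For T(n) = 125T(n/5) + O(n^3): log_5(125) = 3.0000. This is Case 2 of the Master Theorem (c = log_b(a), equal work at all levels), giving O(n^3 log n).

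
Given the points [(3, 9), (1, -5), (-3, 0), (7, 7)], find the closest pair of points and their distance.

Computing all pairwise distances among 4 points:

d((3, 9), (1, -5)) = 14.1421
d((3, 9), (-3, 0)) = 10.8167
d((3, 9), (7, 7)) = 4.4721 <-- minimum
d((1, -5), (-3, 0)) = 6.4031
d((1, -5), (7, 7)) = 13.4164
d((-3, 0), (7, 7)) = 12.2066

Closest pair: (3, 9) and (7, 7) with distance 4.4721

The closest pair is (3, 9) and (7, 7) with Euclidean distance 4.4721. For 4 points, brute-force pairwise comparison is shown above. For large n, the divide-and-conquer algorithm (sort by x, recurse on halves, check the dividing strip) achieves O(n log n).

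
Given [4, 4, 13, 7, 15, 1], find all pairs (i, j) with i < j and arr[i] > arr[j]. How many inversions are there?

Finding inversions in [4, 4, 13, 7, 15, 1]:

(0, 5): arr[0]=4 > arr[5]=1
(1, 5): arr[1]=4 > arr[5]=1
(2, 3): arr[2]=13 > arr[3]=7
(2, 5): arr[2]=13 > arr[5]=1
(3, 5): arr[3]=7 > arr[5]=1
(4, 5): arr[4]=15 > arr[5]=1

Total inversions: 6

The array has 6 inversion(s): (0,5), (1,5), (2,3), (2,5), (3,5), (4,5). Each pair (i,j) satisfies i < j and arr[i] > arr[j].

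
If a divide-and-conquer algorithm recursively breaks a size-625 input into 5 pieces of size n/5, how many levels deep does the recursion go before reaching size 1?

For divide and conquer with division factor 5:

Problem sizes at each level:
Level 0: 625
Level 1: 125
Level 2: 25
Level 3: 5
Level 4: 1

The root is level 0 and the size-1 base case is level 4 (the tree spans levels 0 through 4, i.e. 5 levels counting the root), so the depth is the number of divisions: log_5(625) = 4

The recursion tree depth is log_5(625) = 4. At each level, the problem size is divided by 5, so it takes 4 divisions to reduce to a base case of size 1. The algorithm makes 5 recursive calls at each level.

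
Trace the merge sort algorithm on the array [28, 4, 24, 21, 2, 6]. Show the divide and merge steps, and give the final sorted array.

Merge sort trace:

Split: [28, 4, 24, 21, 2, 6] -> [28, 4, 24] and [21, 2, 6]
  Split: [28, 4, 24] -> [28] and [4, 24]
    Split: [4, 24] -> [4] and [24]
    Merge: [4] + [24] -> [4, 24]
  Merge: [28] + [4, 24] -> [4, 24, 28]
  Split: [21, 2, 6] -> [21] and [2, 6]
    Split: [2, 6] -> [2] and [6]
    Merge: [2] + [6] -> [2, 6]
  Merge: [21] + [2, 6] -> [2, 6, 21]
Merge: [4, 24, 28] + [2, 6, 21] -> [2, 4, 6, 21, 24, 28]

Final sorted array: [2, 4, 6, 21, 24, 28]

The merge sort proceeds by recursively splitting the array and merging sorted halves.
After all merges, the sorted array is [2, 4, 6, 21, 24, 28].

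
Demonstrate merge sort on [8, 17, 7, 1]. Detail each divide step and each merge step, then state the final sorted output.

Merge sort trace:

Split: [8, 17, 7, 1] -> [8, 17] and [7, 1]
  Split: [8, 17] -> [8] and [17]
  Merge: [8] + [17] -> [8, 17]
  Split: [7, 1] -> [7] and [1]
  Merge: [7] + [1] -> [1, 7]
Merge: [8, 17] + [1, 7] -> [1, 7, 8, 17]

Final sorted array: [1, 7, 8, 17]

The merge sort proceeds by recursively splitting the array and merging sorted halves.
After all merges, the sorted array is [1, 7, 8, 17].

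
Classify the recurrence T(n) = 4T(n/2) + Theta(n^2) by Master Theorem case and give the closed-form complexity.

Master Theorem for T(n) = 4T(n/2) + O(n^2):

a = 4, b = 2, c = 2
log_b(a) = log_2(4) = 2.0000

Case 2: c = 2 = log_2(4) = 2.0000
T(n) = O(n^2 log n) = O(n^2 log n)

For T(n) = 4T(n/2) + O(n^2): log_2(4) = 2.0000. This is Case 2 of the Master Theorem (c = log_b(a), equal work at all levels), giving O(n^2 log n).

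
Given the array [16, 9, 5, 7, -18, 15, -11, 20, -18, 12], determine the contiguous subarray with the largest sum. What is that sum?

Using Kadane's algorithm on [16, 9, 5, 7, -18, 15, -11, 20, -18, 12]:

Scanning through the array:
Position 1 (value 9): max_ending_here = 25, max_so_far = 25
Position 2 (value 5): max_ending_here = 30, max_so_far = 30
Position 3 (value 7): max_ending_here = 37, max_so_far = 37
Position 4 (value -18): max_ending_here = 19, max_so_far = 37
Position 5 (value 15): max_ending_here = 34, max_so_far = 37
Position 6 (value -11): max_ending_here = 23, max_so_far = 37
Position 7 (value 20): max_ending_here = 43, max_so_far = 43
Position 8 (value -18): max_ending_here = 25, max_so_far = 43
Position 9 (value 12): max_ending_here = 37, max_so_far = 43

Maximum subarray: [16, 9, 5, 7, -18, 15, -11, 20]
Maximum sum: 43

The maximum subarray is [16, 9, 5, 7, -18, 15, -11, 20] with sum 43. This subarray runs from index 0 to index 7.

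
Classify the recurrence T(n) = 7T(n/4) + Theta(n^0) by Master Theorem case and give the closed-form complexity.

Master Theorem for T(n) = 7T(n/4) + O(n^0):

a = 7, b = 4, c = 0
log_b(a) = log_4(7) = 1.4037

Case 1: c = 0 < log_4(7) = 1.4037
T(n) = O(n^(log_4 7))

For T(n) = 7T(n/4) + O(n^0): log_4(7) = 1.4037. This is Case 1 of the Master Theorem (c < log_b(a), work dominated by leaves), giving O(n^(log_4 7)).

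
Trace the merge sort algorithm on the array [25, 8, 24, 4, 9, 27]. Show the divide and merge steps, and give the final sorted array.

Merge sort trace:

Split: [25, 8, 24, 4, 9, 27] -> [25, 8, 24] and [4, 9, 27]
  Split: [25, 8, 24] -> [25] and [8, 24]
    Split: [8, 24] -> [8] and [24]
    Merge: [8] + [24] -> [8, 24]
  Merge: [25] + [8, 24] -> [8, 24, 25]
  Split: [4, 9, 27] -> [4] and [9, 27]
    Split: [9, 27] -> [9] and [27]
    Merge: [9] + [27] -> [9, 27]
  Merge: [4] + [9, 27] -> [4, 9, 27]
Merge: [8, 24, 25] + [4, 9, 27] -> [4, 8, 9, 24, 25, 27]

Final sorted array: [4, 8, 9, 24, 25, 27]

The merge sort proceeds by recursively splitting the array and merging sorted halves.
After all merges, the sorted array is [4, 8, 9, 24, 25, 27].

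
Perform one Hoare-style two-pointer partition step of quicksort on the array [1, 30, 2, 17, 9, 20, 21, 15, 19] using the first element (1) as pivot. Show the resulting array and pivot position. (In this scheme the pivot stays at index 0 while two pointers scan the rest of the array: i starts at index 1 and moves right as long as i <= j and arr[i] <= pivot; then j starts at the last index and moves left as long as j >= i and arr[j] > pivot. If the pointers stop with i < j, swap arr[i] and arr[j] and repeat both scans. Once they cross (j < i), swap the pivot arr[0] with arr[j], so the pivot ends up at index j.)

Hoare-style two-pointer partition with pivot = 1:

Initial array: [1, 30, 2, 17, 9, 20, 21, 15, 19]

Pointers start at i = 1, j = 8.
i ends at 1, j ends at 0: the pointers have crossed (j < i), so scanning stops.

j = 0, so swapping arr[0] with arr[j] leaves the pivot at position 0: [1, 30, 2, 17, 9, 20, 21, 15, 19]
Pivot position: 0

After partitioning with pivot 1, the array becomes [1, 30, 2, 17, 9, 20, 21, 15, 19]. The pivot is placed at index 0. All elements to the left of the pivot are <= 1, and all elements to the right are > 1.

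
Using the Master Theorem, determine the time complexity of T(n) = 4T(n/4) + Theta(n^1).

Master Theorem for T(n) = 4T(n/4) + O(n^1):

a = 4, b = 4, c = 1
log_b(a) = log_4(4) = 1.0000

Case 2: c = 1 = log_4(4) = 1.0000
T(n) = O(n^1 log n) = O(n log n)

For T(n) = 4T(n/4) + O(n^1): log_4(4) = 1.0000. This is Case 2 of the Master Theorem (c = log_b(a), equal work at all levels), giving O(n log n).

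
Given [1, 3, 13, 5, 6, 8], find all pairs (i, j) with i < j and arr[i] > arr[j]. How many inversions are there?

Finding inversions in [1, 3, 13, 5, 6, 8]:

(2, 3): arr[2]=13 > arr[3]=5
(2, 4): arr[2]=13 > arr[4]=6
(2, 5): arr[2]=13 > arr[5]=8

Total inversions: 3

The array has 3 inversion(s): (2,3), (2,4), (2,5). Each pair (i,j) satisfies i < j and arr[i] > arr[j].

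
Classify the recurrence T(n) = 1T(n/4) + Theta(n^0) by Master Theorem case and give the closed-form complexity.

Master Theorem for T(n) = 1T(n/4) + O(n^0):

a = 1, b = 4, c = 0
log_b(a) = log_4(1) = 0.0000

Case 2: c = 0 = log_4(1) = 0.0000
T(n) = O(n^0 log n) = O(log n)

For T(n) = 1T(n/4) + O(n^0): log_4(1) = 0.0000. This is Case 2 of the Master Theorem (c = log_b(a), equal work at all levels), giving O(log n).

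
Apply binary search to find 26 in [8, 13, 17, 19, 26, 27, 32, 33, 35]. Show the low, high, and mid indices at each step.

Binary search for 26 in [8, 13, 17, 19, 26, 27, 32, 33, 35]:

lo=0, hi=8, mid=4, arr[mid]=26 -> Found target at index 4!

Binary search finds 26 at index 4 after 1 comparisons. The search repeatedly halves the search space by comparing with the middle element.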